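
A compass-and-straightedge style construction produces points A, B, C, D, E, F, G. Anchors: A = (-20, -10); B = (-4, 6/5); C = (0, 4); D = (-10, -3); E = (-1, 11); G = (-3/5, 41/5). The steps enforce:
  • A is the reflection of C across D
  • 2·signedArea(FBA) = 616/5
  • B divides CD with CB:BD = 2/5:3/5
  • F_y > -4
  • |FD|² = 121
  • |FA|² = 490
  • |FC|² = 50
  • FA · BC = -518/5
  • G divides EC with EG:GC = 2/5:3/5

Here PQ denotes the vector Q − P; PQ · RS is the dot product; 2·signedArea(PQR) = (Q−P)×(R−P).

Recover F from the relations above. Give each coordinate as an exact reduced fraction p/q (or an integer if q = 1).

1. F_x = 1  [2·signedArea(FBA) = 616/5 ∩ FA · BC = -518/5]
2. F_y = -3  [2·signedArea(FBA) = 616/5 ∩ FA · BC = -518/5]
   → F = (1, -3)

F = (1, -3)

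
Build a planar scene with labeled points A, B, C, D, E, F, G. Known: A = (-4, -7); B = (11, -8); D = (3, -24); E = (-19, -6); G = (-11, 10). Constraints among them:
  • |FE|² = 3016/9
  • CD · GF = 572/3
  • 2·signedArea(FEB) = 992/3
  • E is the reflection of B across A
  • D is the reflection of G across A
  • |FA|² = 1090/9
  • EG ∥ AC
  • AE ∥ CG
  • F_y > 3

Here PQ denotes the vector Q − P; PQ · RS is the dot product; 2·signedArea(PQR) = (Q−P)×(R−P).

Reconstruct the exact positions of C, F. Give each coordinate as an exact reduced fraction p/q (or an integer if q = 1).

C = (4, 9)
F = (-11/3, 4)

1. C_x = 4  [AE ∥ CG ∩ EG ∥ AC]
2. C_y = 9  [AE ∥ CG ∩ EG ∥ AC]
   → C = (4, 9)
3. F_x = -11/3  [2·signedArea(FEB) = 992/3 ∩ CD · GF = 572/3]
4. F_y = 4  [2·signedArea(FEB) = 992/3 ∩ CD · GF = 572/3]
   → F = (-11/3, 4)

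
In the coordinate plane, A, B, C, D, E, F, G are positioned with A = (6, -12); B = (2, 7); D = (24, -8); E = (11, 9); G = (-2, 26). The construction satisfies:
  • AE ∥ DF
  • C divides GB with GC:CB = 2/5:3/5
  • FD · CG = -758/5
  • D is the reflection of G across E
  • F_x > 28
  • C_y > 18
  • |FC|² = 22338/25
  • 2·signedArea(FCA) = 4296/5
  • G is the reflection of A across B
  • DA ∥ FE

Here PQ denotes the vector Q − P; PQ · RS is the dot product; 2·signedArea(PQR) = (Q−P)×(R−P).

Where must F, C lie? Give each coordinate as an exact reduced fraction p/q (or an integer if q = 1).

C = (-2/5, 92/5)
F = (29, 13)

1. F_x = 29  [DA ∥ FE ∩ AE ∥ DF]
2. F_y = 13  [DA ∥ FE ∩ AE ∥ DF]
   → F = (29, 13)
3. C_x = -2/5  [C divides GB with GC:CB = 2/5:3/5]
4. C_y = 92/5  [C divides GB with GC:CB = 2/5:3/5]
   → C = (-2/5, 92/5)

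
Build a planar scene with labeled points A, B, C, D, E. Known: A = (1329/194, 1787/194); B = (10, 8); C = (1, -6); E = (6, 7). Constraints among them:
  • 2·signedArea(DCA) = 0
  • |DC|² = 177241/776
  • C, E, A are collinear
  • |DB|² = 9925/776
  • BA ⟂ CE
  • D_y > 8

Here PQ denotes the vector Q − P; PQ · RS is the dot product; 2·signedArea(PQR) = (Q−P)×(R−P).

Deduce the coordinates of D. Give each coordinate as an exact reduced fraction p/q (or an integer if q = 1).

D = (2493/388, 3145/388)

1. D_x = 2493/388  [line -2951/194·x + 1135/194·y + 9761/194 = 0 ∩ |DC|² = 177241/776]
2. D_y = 3145/388  [line -2951/194·x + 1135/194·y + 9761/194 = 0 ∩ |DC|² = 177241/776]
   → D = (2493/388, 3145/388)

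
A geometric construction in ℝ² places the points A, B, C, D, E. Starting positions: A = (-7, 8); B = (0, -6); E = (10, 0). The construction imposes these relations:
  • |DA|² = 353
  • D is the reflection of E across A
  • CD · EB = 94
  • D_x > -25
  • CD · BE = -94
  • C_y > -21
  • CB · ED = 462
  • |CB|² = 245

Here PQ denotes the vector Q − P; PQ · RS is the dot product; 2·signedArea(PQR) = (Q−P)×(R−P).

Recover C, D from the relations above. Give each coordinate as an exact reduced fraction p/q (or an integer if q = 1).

1. D_x = -24  [D is the reflection of E across A]
2. D_y = 16  [D is the reflection of E across A]
   → D = (-24, 16)
3. C_x = 7  [CB · ED = 462 ∩ CD · BE = -94]
4. C_y = -20  [CB · ED = 462 ∩ CD · BE = -94]
   → C = (7, -20)

C = (7, -20)
D = (-24, 16)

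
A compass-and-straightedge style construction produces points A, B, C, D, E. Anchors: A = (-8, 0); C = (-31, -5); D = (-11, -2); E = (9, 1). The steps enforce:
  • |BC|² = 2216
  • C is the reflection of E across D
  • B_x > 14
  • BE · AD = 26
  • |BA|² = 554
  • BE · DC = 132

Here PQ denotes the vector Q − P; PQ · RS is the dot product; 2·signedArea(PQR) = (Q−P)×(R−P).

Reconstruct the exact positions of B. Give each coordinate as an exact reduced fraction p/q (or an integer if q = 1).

B = (15, 5)

1. B_x = 15  [BE · AD = 26 ∩ BE · DC = 132]
2. B_y = 5  [BE · AD = 26 ∩ BE · DC = 132]
   → B = (15, 5)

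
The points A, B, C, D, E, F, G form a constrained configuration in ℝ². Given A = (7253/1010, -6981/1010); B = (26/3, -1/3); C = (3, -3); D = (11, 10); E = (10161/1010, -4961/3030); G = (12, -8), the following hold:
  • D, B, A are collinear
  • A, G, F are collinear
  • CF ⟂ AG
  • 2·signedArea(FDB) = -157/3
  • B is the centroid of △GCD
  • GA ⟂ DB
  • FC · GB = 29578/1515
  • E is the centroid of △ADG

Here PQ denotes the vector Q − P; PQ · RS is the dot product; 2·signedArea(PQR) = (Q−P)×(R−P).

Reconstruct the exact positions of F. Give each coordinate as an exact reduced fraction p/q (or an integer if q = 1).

F = (1193/505, -2941/505)

1. F_x = 1193/505  [A, G, F are collinear ∩ CF ⟂ AG]
2. F_y = -2941/505  [A, G, F are collinear ∩ CF ⟂ AG]
   → F = (1193/505, -2941/505)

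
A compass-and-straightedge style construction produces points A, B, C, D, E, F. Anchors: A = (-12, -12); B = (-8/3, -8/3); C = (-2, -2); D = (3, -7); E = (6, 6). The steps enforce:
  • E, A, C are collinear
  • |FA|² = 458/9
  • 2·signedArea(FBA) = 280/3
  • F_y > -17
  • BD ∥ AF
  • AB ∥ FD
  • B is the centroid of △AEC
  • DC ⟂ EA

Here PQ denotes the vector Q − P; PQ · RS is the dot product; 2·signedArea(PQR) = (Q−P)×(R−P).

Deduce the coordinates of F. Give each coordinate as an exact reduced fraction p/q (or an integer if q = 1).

1. F_x = -19/3  [AB ∥ FD ∩ BD ∥ AF]
2. F_y = -49/3  [AB ∥ FD ∩ BD ∥ AF]
   → F = (-19/3, -49/3)

F = (-19/3, -49/3)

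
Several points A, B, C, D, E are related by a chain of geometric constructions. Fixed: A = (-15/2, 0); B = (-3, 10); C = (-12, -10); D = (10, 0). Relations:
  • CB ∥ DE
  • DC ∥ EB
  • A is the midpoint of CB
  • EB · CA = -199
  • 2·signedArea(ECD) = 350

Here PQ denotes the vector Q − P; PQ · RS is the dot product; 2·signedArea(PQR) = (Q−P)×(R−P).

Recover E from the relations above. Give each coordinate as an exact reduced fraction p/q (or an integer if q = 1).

1. E_x = 19  [DC ∥ EB ∩ CB ∥ DE]
2. E_y = 20  [DC ∥ EB ∩ CB ∥ DE]
   → E = (19, 20)

E = (19, 20)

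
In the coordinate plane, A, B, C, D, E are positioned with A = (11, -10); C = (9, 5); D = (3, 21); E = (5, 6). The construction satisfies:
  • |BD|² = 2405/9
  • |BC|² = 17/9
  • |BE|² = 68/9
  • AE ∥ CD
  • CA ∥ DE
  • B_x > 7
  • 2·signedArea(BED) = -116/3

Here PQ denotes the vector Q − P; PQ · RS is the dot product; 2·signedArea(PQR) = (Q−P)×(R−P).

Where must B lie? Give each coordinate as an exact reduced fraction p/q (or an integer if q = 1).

1. B_x = 23/3  [line -15·x + -2·y + 377/3 = 0 ∩ |BD|² = 2405/9]
2. B_y = 16/3  [line -15·x + -2·y + 377/3 = 0 ∩ |BD|² = 2405/9]
   → B = (23/3, 16/3)

B = (23/3, 16/3)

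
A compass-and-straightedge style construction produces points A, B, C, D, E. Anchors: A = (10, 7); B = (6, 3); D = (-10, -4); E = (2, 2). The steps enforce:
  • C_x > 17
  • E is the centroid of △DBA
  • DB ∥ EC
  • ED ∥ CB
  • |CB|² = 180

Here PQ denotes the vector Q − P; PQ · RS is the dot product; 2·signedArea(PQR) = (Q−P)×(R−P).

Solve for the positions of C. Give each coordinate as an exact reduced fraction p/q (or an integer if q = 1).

C = (18, 9)

1. C_x = 18  [ED ∥ CB ∩ DB ∥ EC]
2. C_y = 9  [ED ∥ CB ∩ DB ∥ EC]
   → C = (18, 9)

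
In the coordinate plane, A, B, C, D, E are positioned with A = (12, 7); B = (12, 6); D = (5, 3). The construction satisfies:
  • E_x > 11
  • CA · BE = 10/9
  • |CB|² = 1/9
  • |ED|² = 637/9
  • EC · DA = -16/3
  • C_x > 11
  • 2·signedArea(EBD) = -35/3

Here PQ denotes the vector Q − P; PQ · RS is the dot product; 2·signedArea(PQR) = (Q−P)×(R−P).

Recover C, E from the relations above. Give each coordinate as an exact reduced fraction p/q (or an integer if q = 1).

C = (12, 19/3)
E = (12, 23/3)

1. E_x = 12  [line 3·x + -7·y + 53/3 = 0 ∩ |ED|² = 637/9]
2. E_y = 23/3  [line 3·x + -7·y + 53/3 = 0 ∩ |ED|² = 637/9]
   → E = (12, 23/3)
3. C_x = 12  [CA · BE = 10/9 ∩ EC · DA = -16/3]
4. C_y = 19/3  [CA · BE = 10/9 ∩ EC · DA = -16/3]
   → C = (12, 19/3)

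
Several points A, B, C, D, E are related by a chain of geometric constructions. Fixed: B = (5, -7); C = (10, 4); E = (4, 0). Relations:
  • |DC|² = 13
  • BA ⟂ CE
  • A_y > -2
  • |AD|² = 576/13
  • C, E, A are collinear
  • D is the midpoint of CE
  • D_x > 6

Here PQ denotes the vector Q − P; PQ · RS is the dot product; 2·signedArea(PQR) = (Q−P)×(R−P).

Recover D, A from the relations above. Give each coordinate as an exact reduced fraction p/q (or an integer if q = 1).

1. D_x = 7  [D is the midpoint of CE]
2. D_y = 2  [D is the midpoint of CE]
   → D = (7, 2)
3. A_x = 19/13  [C, E, A are collinear ∩ BA ⟂ CE]
4. A_y = -22/13  [C, E, A are collinear ∩ BA ⟂ CE]
   → A = (19/13, -22/13)

A = (19/13, -22/13)
D = (7, 2)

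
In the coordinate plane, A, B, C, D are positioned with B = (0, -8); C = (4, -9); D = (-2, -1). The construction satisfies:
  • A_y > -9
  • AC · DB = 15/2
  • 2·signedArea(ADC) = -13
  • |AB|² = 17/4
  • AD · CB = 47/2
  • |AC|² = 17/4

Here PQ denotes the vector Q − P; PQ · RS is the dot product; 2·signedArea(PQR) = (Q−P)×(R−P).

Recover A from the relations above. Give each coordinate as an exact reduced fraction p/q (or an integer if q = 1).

A = (2, -17/2)

1. A_x = 2  [AC · DB = 15/2 ∩ AD · CB = 47/2]
2. A_y = -17/2  [AC · DB = 15/2 ∩ AD · CB = 47/2]
   → A = (2, -17/2)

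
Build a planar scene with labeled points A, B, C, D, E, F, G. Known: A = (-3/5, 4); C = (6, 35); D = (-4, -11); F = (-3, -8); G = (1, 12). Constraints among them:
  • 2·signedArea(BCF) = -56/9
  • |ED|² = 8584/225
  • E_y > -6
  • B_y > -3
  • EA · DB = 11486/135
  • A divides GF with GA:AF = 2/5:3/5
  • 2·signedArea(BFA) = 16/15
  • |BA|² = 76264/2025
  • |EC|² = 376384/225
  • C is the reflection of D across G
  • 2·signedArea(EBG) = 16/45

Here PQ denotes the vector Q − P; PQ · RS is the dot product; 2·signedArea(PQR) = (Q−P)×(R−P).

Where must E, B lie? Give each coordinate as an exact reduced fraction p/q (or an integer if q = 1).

1. B_x = -17/9  [2·signedArea(BFA) = 16/15 ∩ 2·signedArea(BCF) = -56/9]
2. B_y = -2  [2·signedArea(BFA) = 16/15 ∩ 2·signedArea(BCF) = -56/9]
   → B = (-17/9, -2)
3. E_x = -38/15  [2·signedArea(EBG) = 16/45 ∩ EA · DB = 11486/135]
4. E_y = -5  [2·signedArea(EBG) = 16/45 ∩ EA · DB = 11486/135]
   → E = (-38/15, -5)

B = (-17/9, -2)
E = (-38/15, -5)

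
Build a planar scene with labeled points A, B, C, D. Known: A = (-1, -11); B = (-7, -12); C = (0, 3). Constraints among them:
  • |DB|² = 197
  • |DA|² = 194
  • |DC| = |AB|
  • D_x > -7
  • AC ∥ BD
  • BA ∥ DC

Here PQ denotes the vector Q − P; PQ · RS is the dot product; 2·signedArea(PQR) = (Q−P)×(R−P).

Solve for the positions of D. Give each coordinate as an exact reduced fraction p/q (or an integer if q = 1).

1. D_x = -6  [BA ∥ DC ∩ AC ∥ BD]
2. D_y = 2  [BA ∥ DC ∩ AC ∥ BD]
   → D = (-6, 2)

D = (-6, 2)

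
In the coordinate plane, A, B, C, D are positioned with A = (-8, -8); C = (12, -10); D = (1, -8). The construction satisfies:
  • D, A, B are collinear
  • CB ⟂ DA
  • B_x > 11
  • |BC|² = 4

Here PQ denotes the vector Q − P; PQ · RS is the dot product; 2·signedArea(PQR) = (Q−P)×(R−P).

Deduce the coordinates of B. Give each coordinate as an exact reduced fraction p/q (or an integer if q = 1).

B = (12, -8)

1. B_x = 12  [D, A, B are collinear ∩ CB ⟂ DA]
2. B_y = -8  [D, A, B are collinear ∩ CB ⟂ DA]
   → B = (12, -8)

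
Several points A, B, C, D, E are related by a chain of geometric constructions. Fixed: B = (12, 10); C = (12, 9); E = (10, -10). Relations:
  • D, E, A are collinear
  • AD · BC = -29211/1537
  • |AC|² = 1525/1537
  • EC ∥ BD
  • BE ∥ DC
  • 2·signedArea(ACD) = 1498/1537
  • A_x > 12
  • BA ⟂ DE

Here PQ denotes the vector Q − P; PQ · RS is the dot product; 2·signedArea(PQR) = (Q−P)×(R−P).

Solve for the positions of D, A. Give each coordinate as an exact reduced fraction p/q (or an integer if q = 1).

1. D_x = 14  [BE ∥ DC ∩ EC ∥ BD]
2. D_y = 29  [BE ∥ DC ∩ EC ∥ BD]
   → D = (14, 29)
3. A_x = 18522/1537  [D, E, A are collinear ∩ BA ⟂ DE]
4. A_y = 15362/1537  [D, E, A are collinear ∩ BA ⟂ DE]
   → A = (18522/1537, 15362/1537)

A = (18522/1537, 15362/1537)
D = (14, 29)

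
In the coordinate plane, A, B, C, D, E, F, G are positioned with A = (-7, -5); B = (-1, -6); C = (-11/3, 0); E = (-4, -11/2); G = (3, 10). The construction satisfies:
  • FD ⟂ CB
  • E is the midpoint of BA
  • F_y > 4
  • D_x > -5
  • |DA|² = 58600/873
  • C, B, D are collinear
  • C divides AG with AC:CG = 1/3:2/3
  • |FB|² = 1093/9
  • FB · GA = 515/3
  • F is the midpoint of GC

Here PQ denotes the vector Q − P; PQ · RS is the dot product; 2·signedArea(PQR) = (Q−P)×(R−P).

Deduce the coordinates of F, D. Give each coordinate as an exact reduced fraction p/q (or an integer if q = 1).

D = (-1447/291, 285/97)
F = (-1/3, 5)

1. F_x = -1/3  [F is the midpoint of GC]
2. F_y = 5  [F is the midpoint of GC]
   → F = (-1/3, 5)
3. D_x = -1447/291  [C, B, D are collinear ∩ FD ⟂ CB]
4. D_y = 285/97  [C, B, D are collinear ∩ FD ⟂ CB]
   → D = (-1447/291, 285/97)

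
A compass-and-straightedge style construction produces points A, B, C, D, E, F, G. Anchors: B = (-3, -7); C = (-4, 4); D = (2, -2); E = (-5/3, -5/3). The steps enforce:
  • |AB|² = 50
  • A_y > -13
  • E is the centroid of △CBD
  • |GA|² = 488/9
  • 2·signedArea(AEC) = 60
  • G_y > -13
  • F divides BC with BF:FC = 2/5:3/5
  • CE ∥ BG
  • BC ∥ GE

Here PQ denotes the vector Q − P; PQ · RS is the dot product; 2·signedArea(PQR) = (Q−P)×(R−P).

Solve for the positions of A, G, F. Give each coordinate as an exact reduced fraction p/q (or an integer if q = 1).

A = (-8, -12)
F = (-17/5, -13/5)
G = (-2/3, -38/3)

1. G_x = -2/3  [BC ∥ GE ∩ CE ∥ BG]
2. G_y = -38/3  [BC ∥ GE ∩ CE ∥ BG]
   → G = (-2/3, -38/3)
3. F_x = -17/5  [F divides BC with BF:FC = 2/5:3/5]
4. F_y = -13/5  [F divides BC with BF:FC = 2/5:3/5]
   → F = (-17/5, -13/5)
5. A_x = -8  [line -17/3·x + -7/3·y + -220/3 = 0 ∩ |GA|² = 488/9]
6. A_y = -12  [line -17/3·x + -7/3·y + -220/3 = 0 ∩ |GA|² = 488/9]
   → A = (-8, -12)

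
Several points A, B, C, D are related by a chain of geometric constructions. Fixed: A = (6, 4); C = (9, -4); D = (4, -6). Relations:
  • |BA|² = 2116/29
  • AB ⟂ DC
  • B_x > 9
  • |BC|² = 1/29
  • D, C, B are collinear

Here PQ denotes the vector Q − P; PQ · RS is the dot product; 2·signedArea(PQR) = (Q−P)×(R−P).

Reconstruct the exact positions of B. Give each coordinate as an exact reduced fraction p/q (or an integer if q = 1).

1. B_x = 266/29  [D, C, B are collinear ∩ AB ⟂ DC]
2. B_y = -114/29  [D, C, B are collinear ∩ AB ⟂ DC]
   → B = (266/29, -114/29)

B = (266/29, -114/29)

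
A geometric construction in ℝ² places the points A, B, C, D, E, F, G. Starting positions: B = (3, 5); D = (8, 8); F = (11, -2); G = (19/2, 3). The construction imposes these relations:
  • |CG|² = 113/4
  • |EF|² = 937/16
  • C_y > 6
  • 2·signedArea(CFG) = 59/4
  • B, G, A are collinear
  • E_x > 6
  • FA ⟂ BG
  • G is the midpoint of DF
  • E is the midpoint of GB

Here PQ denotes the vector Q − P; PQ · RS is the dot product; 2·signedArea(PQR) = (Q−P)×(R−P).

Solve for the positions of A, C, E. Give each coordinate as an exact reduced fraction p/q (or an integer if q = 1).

A = (2271/185, 397/185)
C = (11/2, 13/2)
E = (25/4, 4)

1. A_x = 2271/185  [B, G, A are collinear ∩ FA ⟂ BG]
2. A_y = 397/185  [B, G, A are collinear ∩ FA ⟂ BG]
   → A = (2271/185, 397/185)
3. C_x = 11/2  [line -5·x + -3/2·y + 149/4 = 0 ∩ |CG|² = 113/4]
4. C_y = 13/2  [line -5·x + -3/2·y + 149/4 = 0 ∩ |CG|² = 113/4]
   → C = (11/2, 13/2)
5. E_x = 25/4  [E is the midpoint of GB]
6. E_y = 4  [E is the midpoint of GB]
   → E = (25/4, 4)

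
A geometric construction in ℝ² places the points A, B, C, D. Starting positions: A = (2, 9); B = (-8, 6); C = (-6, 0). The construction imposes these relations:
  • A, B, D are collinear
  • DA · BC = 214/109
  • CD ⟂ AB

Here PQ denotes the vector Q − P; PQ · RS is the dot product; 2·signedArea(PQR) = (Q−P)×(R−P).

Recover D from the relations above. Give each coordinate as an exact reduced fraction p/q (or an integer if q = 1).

D = (-852/109, 660/109)

1. D_x = -852/109  [A, B, D are collinear ∩ CD ⟂ AB]
2. D_y = 660/109  [A, B, D are collinear ∩ CD ⟂ AB]
   → D = (-852/109, 660/109)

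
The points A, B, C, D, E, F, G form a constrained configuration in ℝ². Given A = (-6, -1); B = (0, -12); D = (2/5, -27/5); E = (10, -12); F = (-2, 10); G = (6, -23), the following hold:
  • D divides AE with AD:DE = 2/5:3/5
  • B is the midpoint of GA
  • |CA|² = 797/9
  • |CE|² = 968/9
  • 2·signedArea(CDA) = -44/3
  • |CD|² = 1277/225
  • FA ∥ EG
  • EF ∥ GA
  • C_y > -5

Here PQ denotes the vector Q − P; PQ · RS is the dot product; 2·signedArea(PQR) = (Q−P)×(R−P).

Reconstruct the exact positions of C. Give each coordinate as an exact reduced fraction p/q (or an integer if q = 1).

C = (8/3, -14/3)

1. C_x = 8/3  [line -22/5·x + -32/5·y + -272/15 = 0 ∩ |CE|² = 968/9]
2. C_y = -14/3  [line -22/5·x + -32/5·y + -272/15 = 0 ∩ |CE|² = 968/9]
   → C = (8/3, -14/3)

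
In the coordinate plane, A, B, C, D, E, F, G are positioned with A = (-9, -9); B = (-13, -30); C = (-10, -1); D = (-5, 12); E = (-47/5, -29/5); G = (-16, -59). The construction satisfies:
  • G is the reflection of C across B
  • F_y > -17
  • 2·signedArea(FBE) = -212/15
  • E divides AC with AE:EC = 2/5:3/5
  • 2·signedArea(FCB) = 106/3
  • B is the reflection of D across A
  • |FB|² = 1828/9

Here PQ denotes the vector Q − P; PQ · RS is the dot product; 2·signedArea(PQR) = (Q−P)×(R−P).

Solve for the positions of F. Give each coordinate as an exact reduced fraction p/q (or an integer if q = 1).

1. F_x = -31/3  [2·signedArea(FBE) = -212/15 ∩ 2·signedArea(FCB) = 106/3]
2. F_y = -16  [2·signedArea(FBE) = -212/15 ∩ 2·signedArea(FCB) = 106/3]
   → F = (-31/3, -16)

F = (-31/3, -16)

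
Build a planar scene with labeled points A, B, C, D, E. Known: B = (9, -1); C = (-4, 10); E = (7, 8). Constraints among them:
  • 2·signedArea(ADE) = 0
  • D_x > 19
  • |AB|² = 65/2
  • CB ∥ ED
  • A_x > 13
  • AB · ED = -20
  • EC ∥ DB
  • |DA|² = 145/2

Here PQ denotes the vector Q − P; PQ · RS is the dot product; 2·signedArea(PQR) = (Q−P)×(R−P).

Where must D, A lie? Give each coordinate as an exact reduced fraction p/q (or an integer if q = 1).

1. D_x = 20  [EC ∥ DB ∩ CB ∥ ED]
2. D_y = -3  [EC ∥ DB ∩ CB ∥ ED]
   → D = (20, -3)
3. A_x = 27/2  [2·signedArea(ADE) = 0 ∩ AB · ED = -20]
4. A_y = 5/2  [2·signedArea(ADE) = 0 ∩ AB · ED = -20]
   → A = (27/2, 5/2)

A = (27/2, 5/2)
D = (20, -3)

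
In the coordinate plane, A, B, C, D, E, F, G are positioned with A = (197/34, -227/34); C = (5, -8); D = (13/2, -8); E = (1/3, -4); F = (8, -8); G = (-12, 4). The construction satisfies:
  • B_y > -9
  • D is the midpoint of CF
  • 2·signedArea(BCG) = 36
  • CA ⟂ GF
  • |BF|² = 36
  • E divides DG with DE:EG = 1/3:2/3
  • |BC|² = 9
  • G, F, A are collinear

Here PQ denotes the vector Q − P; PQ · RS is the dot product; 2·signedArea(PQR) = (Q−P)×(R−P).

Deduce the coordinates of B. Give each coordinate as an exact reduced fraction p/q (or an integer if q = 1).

B = (2, -8)

1. B_x = 2  [line -12·x + -17·y + -112 = 0 ∩ |BC|² = 9]
2. B_y = -8  [line -12·x + -17·y + -112 = 0 ∩ |BC|² = 9]
   → B = (2, -8)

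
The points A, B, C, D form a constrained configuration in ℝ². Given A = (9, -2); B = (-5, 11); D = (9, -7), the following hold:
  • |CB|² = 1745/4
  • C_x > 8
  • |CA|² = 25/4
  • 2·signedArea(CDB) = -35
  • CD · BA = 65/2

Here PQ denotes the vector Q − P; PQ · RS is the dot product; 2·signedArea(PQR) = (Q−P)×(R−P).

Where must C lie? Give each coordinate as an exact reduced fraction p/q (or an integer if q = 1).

C = (9, -9/2)

1. C_x = 9  [CD · BA = 65/2 ∩ 2·signedArea(CDB) = -35]
2. C_y = -9/2  [CD · BA = 65/2 ∩ 2·signedArea(CDB) = -35]
   → C = (9, -9/2)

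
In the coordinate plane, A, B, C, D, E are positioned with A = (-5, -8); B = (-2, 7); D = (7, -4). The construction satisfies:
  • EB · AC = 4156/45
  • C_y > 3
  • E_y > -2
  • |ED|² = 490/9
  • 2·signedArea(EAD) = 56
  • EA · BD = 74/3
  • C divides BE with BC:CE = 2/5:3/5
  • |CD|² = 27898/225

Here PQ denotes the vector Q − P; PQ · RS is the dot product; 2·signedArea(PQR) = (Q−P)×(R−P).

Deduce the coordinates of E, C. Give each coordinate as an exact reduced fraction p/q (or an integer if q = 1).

1. E_x = 0  [EA · BD = 74/3 ∩ 2·signedArea(EAD) = 56]
2. E_y = -5/3  [EA · BD = 74/3 ∩ 2·signedArea(EAD) = 56]
   → E = (0, -5/3)
3. C_x = -6/5  [C divides BE with BC:CE = 2/5:3/5]
4. C_y = 53/15  [C divides BE with BC:CE = 2/5:3/5]
   → C = (-6/5, 53/15)

C = (-6/5, 53/15)
E = (0, -5/3)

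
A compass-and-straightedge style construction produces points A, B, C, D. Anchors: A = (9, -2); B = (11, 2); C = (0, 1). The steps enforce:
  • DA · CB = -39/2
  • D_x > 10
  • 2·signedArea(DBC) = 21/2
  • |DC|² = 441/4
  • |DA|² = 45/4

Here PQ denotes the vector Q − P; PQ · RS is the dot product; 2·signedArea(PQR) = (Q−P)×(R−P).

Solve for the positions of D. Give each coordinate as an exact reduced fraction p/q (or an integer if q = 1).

1. D_x = 21/2  [2·signedArea(DBC) = 21/2 ∩ DA · CB = -39/2]
2. D_y = 1  [2·signedArea(DBC) = 21/2 ∩ DA · CB = -39/2]
   → D = (21/2, 1)

D = (21/2, 1)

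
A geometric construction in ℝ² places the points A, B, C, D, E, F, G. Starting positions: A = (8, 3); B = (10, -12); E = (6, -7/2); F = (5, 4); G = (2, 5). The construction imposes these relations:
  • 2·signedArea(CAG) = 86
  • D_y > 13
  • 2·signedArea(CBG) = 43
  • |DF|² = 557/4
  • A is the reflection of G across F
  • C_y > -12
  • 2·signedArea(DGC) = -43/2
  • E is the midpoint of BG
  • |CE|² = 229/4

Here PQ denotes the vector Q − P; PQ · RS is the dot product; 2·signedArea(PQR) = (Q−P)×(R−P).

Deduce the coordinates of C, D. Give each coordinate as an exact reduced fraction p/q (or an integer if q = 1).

C = (7, -11)
D = (-2, 27/2)

1. C_x = 7  [2·signedArea(CBG) = 43 ∩ 2·signedArea(CAG) = 86]
2. C_y = -11  [2·signedArea(CBG) = 43 ∩ 2·signedArea(CAG) = 86]
   → C = (7, -11)
3. D_x = -2  [line 16·x + 5·y + -71/2 = 0 ∩ |DF|² = 557/4]
4. D_y = 27/2  [line 16·x + 5·y + -71/2 = 0 ∩ |DF|² = 557/4]
   → D = (-2, 27/2)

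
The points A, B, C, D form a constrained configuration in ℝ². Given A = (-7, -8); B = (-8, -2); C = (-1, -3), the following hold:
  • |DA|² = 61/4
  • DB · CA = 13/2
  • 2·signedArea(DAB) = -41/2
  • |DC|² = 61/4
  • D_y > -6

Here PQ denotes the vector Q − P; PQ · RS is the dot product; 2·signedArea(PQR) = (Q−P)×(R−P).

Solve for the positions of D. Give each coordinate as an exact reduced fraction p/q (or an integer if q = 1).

1. D_x = -4  [DB · CA = 13/2 ∩ 2·signedArea(DAB) = -41/2]
2. D_y = -11/2  [DB · CA = 13/2 ∩ 2·signedArea(DAB) = -41/2]
   → D = (-4, -11/2)

D = (-4, -11/2)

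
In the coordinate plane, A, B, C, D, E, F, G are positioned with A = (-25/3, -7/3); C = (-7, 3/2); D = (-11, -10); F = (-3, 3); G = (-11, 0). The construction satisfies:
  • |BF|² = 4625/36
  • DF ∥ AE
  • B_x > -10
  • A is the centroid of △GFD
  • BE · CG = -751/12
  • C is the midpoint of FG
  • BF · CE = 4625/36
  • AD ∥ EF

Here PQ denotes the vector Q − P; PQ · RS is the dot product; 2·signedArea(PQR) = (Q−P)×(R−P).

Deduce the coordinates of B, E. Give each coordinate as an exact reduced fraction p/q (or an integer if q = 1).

1. E_x = -1/3  [AD ∥ EF ∩ DF ∥ AE]
2. E_y = 32/3  [AD ∥ EF ∩ DF ∥ AE]
   → E = (-1/3, 32/3)
3. B_x = -29/3  [BF · CE = 4625/36 ∩ BE · CG = -751/12]
4. B_y = -37/6  [BF · CE = 4625/36 ∩ BE · CG = -751/12]
   → B = (-29/3, -37/6)

B = (-29/3, -37/6)
E = (-1/3, 32/3)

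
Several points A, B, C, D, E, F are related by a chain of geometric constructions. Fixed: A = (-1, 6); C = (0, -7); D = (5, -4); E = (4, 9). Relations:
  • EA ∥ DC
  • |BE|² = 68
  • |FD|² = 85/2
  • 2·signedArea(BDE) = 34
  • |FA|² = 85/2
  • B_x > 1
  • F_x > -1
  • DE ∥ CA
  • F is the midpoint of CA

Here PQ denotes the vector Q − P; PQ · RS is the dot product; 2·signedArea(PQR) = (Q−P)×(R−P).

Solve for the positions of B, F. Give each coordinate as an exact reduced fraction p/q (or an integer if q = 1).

B = (2, 1)
F = (-1/2, -1/2)

1. B_x = 2  [line -13·x + -1·y + 27 = 0 ∩ |BE|² = 68]
2. B_y = 1  [line -13·x + -1·y + 27 = 0 ∩ |BE|² = 68]
   → B = (2, 1)
3. F_x = -1/2  [F is the midpoint of CA]
4. F_y = -1/2  [F is the midpoint of CA]
   → F = (-1/2, -1/2)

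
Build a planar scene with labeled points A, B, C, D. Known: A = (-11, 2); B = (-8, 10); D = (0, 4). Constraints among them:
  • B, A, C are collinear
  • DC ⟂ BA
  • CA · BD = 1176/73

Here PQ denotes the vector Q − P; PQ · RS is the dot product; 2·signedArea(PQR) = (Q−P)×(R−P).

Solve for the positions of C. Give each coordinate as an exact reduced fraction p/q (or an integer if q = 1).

1. C_x = -656/73  [B, A, C are collinear ∩ DC ⟂ BA]
2. C_y = 538/73  [B, A, C are collinear ∩ DC ⟂ BA]
   → C = (-656/73, 538/73)

C = (-656/73, 538/73)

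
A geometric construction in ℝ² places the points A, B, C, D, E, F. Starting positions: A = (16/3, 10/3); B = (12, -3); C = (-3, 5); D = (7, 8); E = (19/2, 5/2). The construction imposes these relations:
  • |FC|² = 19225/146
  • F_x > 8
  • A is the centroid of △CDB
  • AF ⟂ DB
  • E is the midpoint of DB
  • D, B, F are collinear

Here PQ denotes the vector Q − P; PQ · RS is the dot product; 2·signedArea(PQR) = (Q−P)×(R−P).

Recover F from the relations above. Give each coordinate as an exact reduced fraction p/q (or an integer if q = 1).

1. F_x = 1237/146  [D, B, F are collinear ∩ AF ⟂ DB]
2. F_y = 695/146  [D, B, F are collinear ∩ AF ⟂ DB]
   → F = (1237/146, 695/146)

F = (1237/146, 695/146)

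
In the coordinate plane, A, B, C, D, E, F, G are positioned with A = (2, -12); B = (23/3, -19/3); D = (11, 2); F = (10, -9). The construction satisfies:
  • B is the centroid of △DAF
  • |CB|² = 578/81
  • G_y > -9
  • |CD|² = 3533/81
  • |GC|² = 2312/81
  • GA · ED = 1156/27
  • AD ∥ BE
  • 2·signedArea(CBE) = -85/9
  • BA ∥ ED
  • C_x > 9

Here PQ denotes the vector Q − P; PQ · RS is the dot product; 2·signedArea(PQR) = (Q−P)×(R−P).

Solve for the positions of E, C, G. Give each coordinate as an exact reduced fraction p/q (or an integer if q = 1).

C = (86/9, -40/9)
E = (50/3, 23/3)
G = (52/9, -74/9)

1. E_x = 50/3  [BA ∥ ED ∩ AD ∥ BE]
2. E_y = 23/3  [BA ∥ ED ∩ AD ∥ BE]
   → E = (50/3, 23/3)
3. C_x = 86/9  [line -14·x + 9·y + 1564/9 = 0 ∩ |CB|² = 578/81]
4. C_y = -40/9  [line -14·x + 9·y + 1564/9 = 0 ∩ |CB|² = 578/81]
   → C = (86/9, -40/9)
5. G_x = 52/9  [line 17/3·x + 17/3·y + 374/27 = 0 ∩ |GC|² = 2312/81]
6. G_y = -74/9  [line 17/3·x + 17/3·y + 374/27 = 0 ∩ |GC|² = 2312/81]
   → G = (52/9, -74/9)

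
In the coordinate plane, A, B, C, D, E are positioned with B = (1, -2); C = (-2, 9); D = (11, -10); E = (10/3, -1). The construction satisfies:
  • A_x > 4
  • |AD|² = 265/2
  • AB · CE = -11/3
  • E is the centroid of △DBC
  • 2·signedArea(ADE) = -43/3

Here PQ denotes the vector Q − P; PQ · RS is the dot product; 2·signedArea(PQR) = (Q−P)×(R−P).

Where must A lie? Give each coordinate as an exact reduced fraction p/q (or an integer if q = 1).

1. A_x = 9/2  [2·signedArea(ADE) = -43/3 ∩ AB · CE = -11/3]
2. A_y = -1/2  [2·signedArea(ADE) = -43/3 ∩ AB · CE = -11/3]
   → A = (9/2, -1/2)

A = (9/2, -1/2)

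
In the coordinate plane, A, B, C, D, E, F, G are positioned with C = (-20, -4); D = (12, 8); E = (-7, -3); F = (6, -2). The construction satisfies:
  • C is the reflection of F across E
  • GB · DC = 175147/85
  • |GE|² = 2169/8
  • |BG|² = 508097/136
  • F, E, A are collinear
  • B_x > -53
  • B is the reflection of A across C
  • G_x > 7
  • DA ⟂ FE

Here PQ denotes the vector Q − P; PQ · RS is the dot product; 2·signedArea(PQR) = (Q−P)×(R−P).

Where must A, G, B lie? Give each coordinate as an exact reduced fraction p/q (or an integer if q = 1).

A = (1082/85, -126/85)
B = (-4482/85, -554/85)
G = (29/4, 21/4)

1. A_x = 1082/85  [F, E, A are collinear ∩ DA ⟂ FE]
2. A_y = -126/85  [F, E, A are collinear ∩ DA ⟂ FE]
   → A = (1082/85, -126/85)
3. B_x = -4482/85  [B is the reflection of A across C]
4. B_y = -554/85  [B is the reflection of A across C]
   → B = (-4482/85, -554/85)
5. G_x = 29/4  [line 32·x + 12·y + -295 = 0 ∩ |BG|² = 508097/136]
6. G_y = 21/4  [line 32·x + 12·y + -295 = 0 ∩ |BG|² = 508097/136]
   → G = (29/4, 21/4)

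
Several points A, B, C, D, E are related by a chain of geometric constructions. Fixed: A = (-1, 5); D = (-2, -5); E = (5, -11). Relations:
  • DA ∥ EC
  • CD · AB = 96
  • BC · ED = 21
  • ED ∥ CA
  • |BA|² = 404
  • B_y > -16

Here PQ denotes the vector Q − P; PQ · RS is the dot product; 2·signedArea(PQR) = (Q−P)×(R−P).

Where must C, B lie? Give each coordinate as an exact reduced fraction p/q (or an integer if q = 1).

1. C_x = 6  [ED ∥ CA ∩ DA ∥ EC]
2. C_y = -1  [ED ∥ CA ∩ DA ∥ EC]
   → C = (6, -1)
3. B_x = -3  [BC · ED = 21 ∩ CD · AB = 96]
4. B_y = -15  [BC · ED = 21 ∩ CD · AB = 96]
   → B = (-3, -15)

B = (-3, -15)
C = (6, -1)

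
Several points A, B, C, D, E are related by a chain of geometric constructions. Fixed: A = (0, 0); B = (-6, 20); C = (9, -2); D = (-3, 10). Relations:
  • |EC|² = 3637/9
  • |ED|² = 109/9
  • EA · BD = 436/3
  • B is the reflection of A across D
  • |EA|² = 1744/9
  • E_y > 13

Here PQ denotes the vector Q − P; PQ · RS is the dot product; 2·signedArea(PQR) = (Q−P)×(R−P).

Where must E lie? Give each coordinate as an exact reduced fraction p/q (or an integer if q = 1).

E = (-4, 40/3)

1. E_x = -4  [line -3·x + 10·y + -436/3 = 0 ∩ |ED|² = 109/9]
2. E_y = 40/3  [line -3·x + 10·y + -436/3 = 0 ∩ |ED|² = 109/9]
   → E = (-4, 40/3)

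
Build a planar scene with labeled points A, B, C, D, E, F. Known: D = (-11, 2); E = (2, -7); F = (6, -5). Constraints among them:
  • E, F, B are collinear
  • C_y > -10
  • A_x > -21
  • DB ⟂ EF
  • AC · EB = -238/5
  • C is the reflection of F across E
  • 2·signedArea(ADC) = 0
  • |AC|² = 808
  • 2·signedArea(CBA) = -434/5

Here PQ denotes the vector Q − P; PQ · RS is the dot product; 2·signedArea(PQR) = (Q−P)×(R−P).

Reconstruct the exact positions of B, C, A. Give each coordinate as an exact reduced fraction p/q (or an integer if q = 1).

1. B_x = -24/5  [E, F, B are collinear ∩ DB ⟂ EF]
2. B_y = -52/5  [E, F, B are collinear ∩ DB ⟂ EF]
   → B = (-24/5, -52/5)
3. C_x = -2  [C is the reflection of F across E]
4. C_y = -9  [C is the reflection of F across E]
   → C = (-2, -9)
5. A_x = -20  [2·signedArea(ADC) = 0 ∩ 2·signedArea(CBA) = -434/5]
6. A_y = 13  [2·signedArea(ADC) = 0 ∩ 2·signedArea(CBA) = -434/5]
   → A = (-20, 13)

A = (-20, 13)
B = (-24/5, -52/5)
C = (-2, -9)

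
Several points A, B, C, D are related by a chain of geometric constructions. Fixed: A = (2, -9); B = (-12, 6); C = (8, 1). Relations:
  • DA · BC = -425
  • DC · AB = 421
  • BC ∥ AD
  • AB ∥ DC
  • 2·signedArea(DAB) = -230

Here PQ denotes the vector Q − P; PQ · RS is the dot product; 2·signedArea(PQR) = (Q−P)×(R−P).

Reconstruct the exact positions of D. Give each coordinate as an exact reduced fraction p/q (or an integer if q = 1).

D = (22, -14)

1. D_x = 22  [AB ∥ DC ∩ BC ∥ AD]
2. D_y = -14  [AB ∥ DC ∩ BC ∥ AD]
   → D = (22, -14)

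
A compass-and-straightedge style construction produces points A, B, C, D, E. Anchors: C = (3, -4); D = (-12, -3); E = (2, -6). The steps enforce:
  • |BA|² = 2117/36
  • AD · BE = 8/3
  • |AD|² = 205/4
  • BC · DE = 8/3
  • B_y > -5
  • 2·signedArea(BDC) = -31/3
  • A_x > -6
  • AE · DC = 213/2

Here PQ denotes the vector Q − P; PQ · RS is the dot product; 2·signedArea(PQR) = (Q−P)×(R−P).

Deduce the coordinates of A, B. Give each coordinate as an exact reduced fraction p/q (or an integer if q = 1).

1. B_x = 8/3  [2·signedArea(BDC) = -31/3 ∩ BC · DE = 8/3]
2. B_y = -14/3  [2·signedArea(BDC) = -31/3 ∩ BC · DE = 8/3]
   → B = (8/3, -14/3)
3. A_x = -5  [AD · BE = 8/3 ∩ AE · DC = 213/2]
4. A_y = -9/2  [AD · BE = 8/3 ∩ AE · DC = 213/2]
   → A = (-5, -9/2)

A = (-5, -9/2)
B = (8/3, -14/3)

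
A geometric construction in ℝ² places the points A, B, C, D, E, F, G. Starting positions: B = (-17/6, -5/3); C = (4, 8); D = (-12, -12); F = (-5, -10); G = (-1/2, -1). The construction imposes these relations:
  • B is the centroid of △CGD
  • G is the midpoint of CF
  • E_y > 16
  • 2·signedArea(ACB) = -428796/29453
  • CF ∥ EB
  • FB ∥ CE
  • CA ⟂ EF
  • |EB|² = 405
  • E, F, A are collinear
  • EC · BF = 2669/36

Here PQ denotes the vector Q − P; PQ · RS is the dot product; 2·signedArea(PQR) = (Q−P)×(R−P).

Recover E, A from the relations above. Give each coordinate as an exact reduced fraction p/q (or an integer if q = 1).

1. E_x = 37/6  [CF ∥ EB ∩ FB ∥ CE]
2. E_y = 49/3  [CF ∥ EB ∩ FB ∥ CE]
   → E = (37/6, 49/3)
3. A_x = 83684/29453  [E, F, A are collinear ∩ CA ⟂ EF]
4. A_y = 250096/29453  [E, F, A are collinear ∩ CA ⟂ EF]
   → A = (83684/29453, 250096/29453)

A = (83684/29453, 250096/29453)
E = (37/6, 49/3)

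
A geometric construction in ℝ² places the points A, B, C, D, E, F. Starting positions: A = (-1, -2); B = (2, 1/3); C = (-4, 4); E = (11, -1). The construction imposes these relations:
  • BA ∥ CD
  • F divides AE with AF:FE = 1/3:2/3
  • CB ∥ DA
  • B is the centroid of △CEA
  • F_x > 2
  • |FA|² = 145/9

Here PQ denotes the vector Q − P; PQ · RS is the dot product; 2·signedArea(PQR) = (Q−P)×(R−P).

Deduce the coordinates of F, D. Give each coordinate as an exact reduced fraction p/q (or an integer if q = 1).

D = (-7, 5/3)
F = (3, -5/3)

1. F_x = 3  [F divides AE with AF:FE = 1/3:2/3]
2. F_y = -5/3  [F divides AE with AF:FE = 1/3:2/3]
   → F = (3, -5/3)
3. D_x = -7  [CB ∥ DA ∩ BA ∥ CD]
4. D_y = 5/3  [CB ∥ DA ∩ BA ∥ CD]
   → D = (-7, 5/3)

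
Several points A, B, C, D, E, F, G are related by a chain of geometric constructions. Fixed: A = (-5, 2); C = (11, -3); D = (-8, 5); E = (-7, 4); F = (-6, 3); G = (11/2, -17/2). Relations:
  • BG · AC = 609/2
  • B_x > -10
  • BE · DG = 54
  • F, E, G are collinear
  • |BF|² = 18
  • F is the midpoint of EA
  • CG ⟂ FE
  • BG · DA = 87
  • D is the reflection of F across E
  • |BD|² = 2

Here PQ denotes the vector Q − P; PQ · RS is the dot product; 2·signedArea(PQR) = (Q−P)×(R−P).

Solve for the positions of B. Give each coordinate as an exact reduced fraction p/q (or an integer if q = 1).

1. B_x = -9  [BE · DG = 54 ∩ BG · AC = 609/2]
2. B_y = 6  [BE · DG = 54 ∩ BG · AC = 609/2]
   → B = (-9, 6)

B = (-9, 6)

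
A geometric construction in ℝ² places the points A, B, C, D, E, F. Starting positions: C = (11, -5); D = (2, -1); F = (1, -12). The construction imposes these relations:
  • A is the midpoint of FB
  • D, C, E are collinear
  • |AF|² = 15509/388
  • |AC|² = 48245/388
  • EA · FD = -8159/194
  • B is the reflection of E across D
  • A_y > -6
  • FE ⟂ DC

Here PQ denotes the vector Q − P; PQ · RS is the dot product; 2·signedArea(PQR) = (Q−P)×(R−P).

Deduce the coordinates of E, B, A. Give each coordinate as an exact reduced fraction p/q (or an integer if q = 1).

A = (-12/97, -1121/194)
B = (-121/97, 43/97)
E = (509/97, -237/97)

1. E_x = 509/97  [D, C, E are collinear ∩ FE ⟂ DC]
2. E_y = -237/97  [D, C, E are collinear ∩ FE ⟂ DC]
   → E = (509/97, -237/97)
3. B_x = -121/97  [B is the reflection of E across D]
4. B_y = 43/97  [B is the reflection of E across D]
   → B = (-121/97, 43/97)
5. A_x = -12/97  [A is the midpoint of FB]
6. A_y = -1121/194  [A is the midpoint of FB]
   → A = (-12/97, -1121/194)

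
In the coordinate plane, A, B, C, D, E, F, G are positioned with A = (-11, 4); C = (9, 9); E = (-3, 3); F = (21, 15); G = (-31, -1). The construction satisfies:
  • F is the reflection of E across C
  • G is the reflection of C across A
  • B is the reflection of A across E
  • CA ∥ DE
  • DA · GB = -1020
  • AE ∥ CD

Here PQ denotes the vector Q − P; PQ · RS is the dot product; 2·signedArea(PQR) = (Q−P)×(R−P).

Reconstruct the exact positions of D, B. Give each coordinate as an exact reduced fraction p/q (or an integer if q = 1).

B = (5, 2)
D = (17, 8)

1. D_x = 17  [CA ∥ DE ∩ AE ∥ CD]
2. D_y = 8  [CA ∥ DE ∩ AE ∥ CD]
   → D = (17, 8)
3. B_x = 5  [B is the reflection of A across E]
4. B_y = 2  [B is the reflection of A across E]
   → B = (5, 2)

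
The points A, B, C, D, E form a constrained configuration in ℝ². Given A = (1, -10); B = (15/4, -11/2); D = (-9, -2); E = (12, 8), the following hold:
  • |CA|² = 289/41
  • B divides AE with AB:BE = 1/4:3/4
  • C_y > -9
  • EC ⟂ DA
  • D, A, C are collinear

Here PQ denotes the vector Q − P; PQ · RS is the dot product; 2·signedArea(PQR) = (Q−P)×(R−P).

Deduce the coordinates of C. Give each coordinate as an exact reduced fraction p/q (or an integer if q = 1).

1. C_x = -44/41  [D, A, C are collinear ∩ EC ⟂ DA]
2. C_y = -342/41  [D, A, C are collinear ∩ EC ⟂ DA]
   → C = (-44/41, -342/41)

C = (-44/41, -342/41)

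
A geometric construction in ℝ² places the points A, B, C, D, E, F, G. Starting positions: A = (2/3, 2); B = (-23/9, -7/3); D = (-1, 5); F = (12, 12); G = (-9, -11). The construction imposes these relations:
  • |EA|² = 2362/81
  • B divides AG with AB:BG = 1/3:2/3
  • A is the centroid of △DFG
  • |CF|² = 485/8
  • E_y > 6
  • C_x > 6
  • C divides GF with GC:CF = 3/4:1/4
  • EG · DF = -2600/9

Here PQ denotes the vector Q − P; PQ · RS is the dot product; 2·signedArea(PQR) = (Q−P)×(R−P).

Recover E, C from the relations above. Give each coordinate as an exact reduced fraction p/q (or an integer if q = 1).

C = (27/4, 25/4)
E = (35/9, 19/3)

1. E_x = 35/9  [line -13·x + -7·y + 854/9 = 0 ∩ |EA|² = 2362/81]
2. E_y = 19/3  [line -13·x + -7·y + 854/9 = 0 ∩ |EA|² = 2362/81]
   → E = (35/9, 19/3)
3. C_x = 27/4  [C divides GF with GC:CF = 3/4:1/4]
4. C_y = 25/4  [C divides GF with GC:CF = 3/4:1/4]
   → C = (27/4, 25/4)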